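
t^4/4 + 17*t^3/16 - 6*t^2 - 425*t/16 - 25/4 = (t/4 + 1)*(t - 5)*(t + 1/4)*(t + 5)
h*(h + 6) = h^2 + 6*h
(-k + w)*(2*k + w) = -2*k^2 + k*w + w^2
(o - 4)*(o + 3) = o^2 - o - 12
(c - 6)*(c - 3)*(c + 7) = c^3 - 2*c^2 - 45*c + 126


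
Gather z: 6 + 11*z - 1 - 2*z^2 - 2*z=-2*z^2 + 9*z + 5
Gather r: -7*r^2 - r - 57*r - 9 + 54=-7*r^2 - 58*r + 45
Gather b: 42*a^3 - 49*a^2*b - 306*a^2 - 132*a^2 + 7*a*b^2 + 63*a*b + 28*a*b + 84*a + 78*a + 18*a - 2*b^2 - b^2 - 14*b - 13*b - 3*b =42*a^3 - 438*a^2 + 180*a + b^2*(7*a - 3) + b*(-49*a^2 + 91*a - 30)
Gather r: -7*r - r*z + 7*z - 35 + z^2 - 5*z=r*(-z - 7) + z^2 + 2*z - 35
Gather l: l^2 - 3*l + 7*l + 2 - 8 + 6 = l^2 + 4*l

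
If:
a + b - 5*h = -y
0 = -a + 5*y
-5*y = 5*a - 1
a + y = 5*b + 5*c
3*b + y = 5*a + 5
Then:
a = 1/6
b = 29/15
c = -142/75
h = 32/75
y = 1/30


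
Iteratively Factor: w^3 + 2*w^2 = (w + 2)*(w^2) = w*(w + 2)*(w)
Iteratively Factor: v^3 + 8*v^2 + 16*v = (v + 4)*(v^2 + 4*v) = v*(v + 4)*(v + 4)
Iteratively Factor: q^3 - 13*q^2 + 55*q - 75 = (q - 3)*(q^2 - 10*q + 25) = (q - 5)*(q - 3)*(q - 5)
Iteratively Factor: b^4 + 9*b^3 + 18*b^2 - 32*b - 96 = (b + 4)*(b^3 + 5*b^2 - 2*b - 24) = (b + 4)^2*(b^2 + b - 6) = (b + 3)*(b + 4)^2*(b - 2)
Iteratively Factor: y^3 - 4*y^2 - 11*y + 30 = (y - 5)*(y^2 + y - 6) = (y - 5)*(y - 2)*(y + 3)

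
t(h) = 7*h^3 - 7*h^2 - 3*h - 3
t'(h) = 21*h^2 - 14*h - 3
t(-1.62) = -46.27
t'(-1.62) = 74.79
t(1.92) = 14.98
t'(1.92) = 47.53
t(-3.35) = -334.68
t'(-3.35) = 279.57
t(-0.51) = -4.22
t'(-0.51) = 9.60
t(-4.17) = -619.79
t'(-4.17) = 420.55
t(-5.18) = -1148.23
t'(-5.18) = 633.00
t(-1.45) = -34.71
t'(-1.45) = 61.45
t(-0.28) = -2.86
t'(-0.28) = 2.57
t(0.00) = -3.00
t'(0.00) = -3.00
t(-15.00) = -25158.00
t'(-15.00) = 4932.00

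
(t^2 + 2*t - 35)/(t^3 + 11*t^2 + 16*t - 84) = (t - 5)/(t^2 + 4*t - 12)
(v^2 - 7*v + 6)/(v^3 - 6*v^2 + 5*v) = (v - 6)/(v*(v - 5))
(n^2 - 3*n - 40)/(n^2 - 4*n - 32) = (n + 5)/(n + 4)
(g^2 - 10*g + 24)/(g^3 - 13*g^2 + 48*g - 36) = (g - 4)/(g^2 - 7*g + 6)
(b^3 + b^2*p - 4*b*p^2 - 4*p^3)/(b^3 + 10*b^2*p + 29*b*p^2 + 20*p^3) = (b^2 - 4*p^2)/(b^2 + 9*b*p + 20*p^2)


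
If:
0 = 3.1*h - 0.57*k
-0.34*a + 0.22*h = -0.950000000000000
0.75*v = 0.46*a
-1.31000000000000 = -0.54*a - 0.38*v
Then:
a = 1.69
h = -1.70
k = -9.24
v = 1.04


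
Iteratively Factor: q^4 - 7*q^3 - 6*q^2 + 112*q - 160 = (q + 4)*(q^3 - 11*q^2 + 38*q - 40) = (q - 5)*(q + 4)*(q^2 - 6*q + 8) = (q - 5)*(q - 2)*(q + 4)*(q - 4)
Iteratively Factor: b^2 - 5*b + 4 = (b - 4)*(b - 1)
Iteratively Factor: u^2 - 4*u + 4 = (u - 2)*(u - 2)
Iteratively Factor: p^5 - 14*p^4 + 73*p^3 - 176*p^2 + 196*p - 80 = (p - 1)*(p^4 - 13*p^3 + 60*p^2 - 116*p + 80) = (p - 2)*(p - 1)*(p^3 - 11*p^2 + 38*p - 40) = (p - 5)*(p - 2)*(p - 1)*(p^2 - 6*p + 8) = (p - 5)*(p - 4)*(p - 2)*(p - 1)*(p - 2)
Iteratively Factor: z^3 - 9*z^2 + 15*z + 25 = (z - 5)*(z^2 - 4*z - 5) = (z - 5)*(z + 1)*(z - 5)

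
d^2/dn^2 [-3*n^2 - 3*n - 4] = -6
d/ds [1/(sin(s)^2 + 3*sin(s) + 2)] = -(2*sin(s) + 3)*cos(s)/(sin(s)^2 + 3*sin(s) + 2)^2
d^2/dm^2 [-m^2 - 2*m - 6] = -2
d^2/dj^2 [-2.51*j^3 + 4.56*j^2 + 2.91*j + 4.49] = 9.12 - 15.06*j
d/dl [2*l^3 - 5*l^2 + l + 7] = 6*l^2 - 10*l + 1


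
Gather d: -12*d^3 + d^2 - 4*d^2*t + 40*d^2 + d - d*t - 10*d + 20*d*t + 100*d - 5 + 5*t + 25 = -12*d^3 + d^2*(41 - 4*t) + d*(19*t + 91) + 5*t + 20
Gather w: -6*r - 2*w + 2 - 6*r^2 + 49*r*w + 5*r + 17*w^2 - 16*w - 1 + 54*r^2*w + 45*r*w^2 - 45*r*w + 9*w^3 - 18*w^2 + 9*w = -6*r^2 - r + 9*w^3 + w^2*(45*r - 1) + w*(54*r^2 + 4*r - 9) + 1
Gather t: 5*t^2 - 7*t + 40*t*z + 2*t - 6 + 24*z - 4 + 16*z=5*t^2 + t*(40*z - 5) + 40*z - 10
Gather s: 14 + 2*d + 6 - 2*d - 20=0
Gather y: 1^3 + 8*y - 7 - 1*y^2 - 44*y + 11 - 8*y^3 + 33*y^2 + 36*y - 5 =-8*y^3 + 32*y^2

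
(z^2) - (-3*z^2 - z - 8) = 4*z^2 + z + 8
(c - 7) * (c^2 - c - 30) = c^3 - 8*c^2 - 23*c + 210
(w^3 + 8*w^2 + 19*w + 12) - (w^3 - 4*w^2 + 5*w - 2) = 12*w^2 + 14*w + 14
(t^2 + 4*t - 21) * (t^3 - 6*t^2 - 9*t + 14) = t^5 - 2*t^4 - 54*t^3 + 104*t^2 + 245*t - 294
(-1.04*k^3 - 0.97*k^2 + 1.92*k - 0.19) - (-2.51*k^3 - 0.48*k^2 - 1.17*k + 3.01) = 1.47*k^3 - 0.49*k^2 + 3.09*k - 3.2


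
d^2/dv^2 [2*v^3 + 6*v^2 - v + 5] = 12*v + 12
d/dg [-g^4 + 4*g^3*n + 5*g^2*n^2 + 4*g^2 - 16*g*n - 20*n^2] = -4*g^3 + 12*g^2*n + 10*g*n^2 + 8*g - 16*n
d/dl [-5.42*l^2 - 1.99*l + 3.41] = -10.84*l - 1.99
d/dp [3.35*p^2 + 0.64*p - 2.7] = 6.7*p + 0.64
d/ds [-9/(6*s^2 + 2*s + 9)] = 18*(6*s + 1)/(6*s^2 + 2*s + 9)^2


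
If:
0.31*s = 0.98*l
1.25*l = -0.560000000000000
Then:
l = -0.45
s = -1.42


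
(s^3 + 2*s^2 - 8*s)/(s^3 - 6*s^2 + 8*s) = (s + 4)/(s - 4)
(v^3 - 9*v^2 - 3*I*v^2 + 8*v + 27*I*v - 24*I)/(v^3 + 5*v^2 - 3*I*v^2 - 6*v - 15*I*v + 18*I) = (v - 8)/(v + 6)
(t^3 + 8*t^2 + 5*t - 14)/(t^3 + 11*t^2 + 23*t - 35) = (t + 2)/(t + 5)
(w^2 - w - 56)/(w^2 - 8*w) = (w + 7)/w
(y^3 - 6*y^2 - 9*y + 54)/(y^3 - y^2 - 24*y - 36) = (y - 3)/(y + 2)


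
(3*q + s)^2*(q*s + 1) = 9*q^3*s + 6*q^2*s^2 + 9*q^2 + q*s^3 + 6*q*s + s^2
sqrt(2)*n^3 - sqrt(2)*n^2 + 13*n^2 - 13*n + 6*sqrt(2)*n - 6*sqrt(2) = (n - 1)*(n + 6*sqrt(2))*(sqrt(2)*n + 1)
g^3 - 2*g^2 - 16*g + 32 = (g - 4)*(g - 2)*(g + 4)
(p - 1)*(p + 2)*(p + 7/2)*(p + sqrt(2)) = p^4 + sqrt(2)*p^3 + 9*p^3/2 + 3*p^2/2 + 9*sqrt(2)*p^2/2 - 7*p + 3*sqrt(2)*p/2 - 7*sqrt(2)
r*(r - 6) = r^2 - 6*r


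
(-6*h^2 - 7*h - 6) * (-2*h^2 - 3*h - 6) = 12*h^4 + 32*h^3 + 69*h^2 + 60*h + 36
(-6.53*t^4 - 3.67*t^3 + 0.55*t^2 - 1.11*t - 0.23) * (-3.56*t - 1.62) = 23.2468*t^5 + 23.6438*t^4 + 3.9874*t^3 + 3.0606*t^2 + 2.617*t + 0.3726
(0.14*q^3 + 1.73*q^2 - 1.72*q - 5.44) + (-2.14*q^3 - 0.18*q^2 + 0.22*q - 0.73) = -2.0*q^3 + 1.55*q^2 - 1.5*q - 6.17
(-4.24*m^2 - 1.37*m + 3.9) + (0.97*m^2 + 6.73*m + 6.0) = -3.27*m^2 + 5.36*m + 9.9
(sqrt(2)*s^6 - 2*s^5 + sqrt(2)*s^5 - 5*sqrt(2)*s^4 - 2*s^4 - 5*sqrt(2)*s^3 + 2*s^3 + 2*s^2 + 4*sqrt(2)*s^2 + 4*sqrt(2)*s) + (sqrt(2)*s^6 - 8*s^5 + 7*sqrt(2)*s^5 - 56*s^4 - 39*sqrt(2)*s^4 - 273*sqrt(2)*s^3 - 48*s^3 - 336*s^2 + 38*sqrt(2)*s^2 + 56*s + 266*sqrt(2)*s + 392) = 2*sqrt(2)*s^6 - 10*s^5 + 8*sqrt(2)*s^5 - 44*sqrt(2)*s^4 - 58*s^4 - 278*sqrt(2)*s^3 - 46*s^3 - 334*s^2 + 42*sqrt(2)*s^2 + 56*s + 270*sqrt(2)*s + 392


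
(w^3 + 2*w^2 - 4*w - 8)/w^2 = w + 2 - 4/w - 8/w^2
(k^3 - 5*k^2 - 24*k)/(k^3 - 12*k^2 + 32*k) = (k + 3)/(k - 4)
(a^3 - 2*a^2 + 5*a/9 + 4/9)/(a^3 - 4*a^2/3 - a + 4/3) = (a + 1/3)/(a + 1)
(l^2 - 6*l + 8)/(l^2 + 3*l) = (l^2 - 6*l + 8)/(l*(l + 3))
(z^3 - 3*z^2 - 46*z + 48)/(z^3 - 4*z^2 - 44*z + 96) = (z - 1)/(z - 2)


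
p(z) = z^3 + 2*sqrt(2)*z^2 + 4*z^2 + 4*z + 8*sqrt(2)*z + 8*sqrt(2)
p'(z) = 3*z^2 + 4*sqrt(2)*z + 8*z + 4 + 8*sqrt(2)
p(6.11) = 587.90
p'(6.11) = 210.75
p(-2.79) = 0.02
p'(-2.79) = 0.56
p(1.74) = 63.90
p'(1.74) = 48.16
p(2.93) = 139.96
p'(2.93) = 81.08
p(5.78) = 521.05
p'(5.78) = 194.48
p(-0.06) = 10.42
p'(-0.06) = 14.51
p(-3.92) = -4.02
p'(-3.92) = 7.88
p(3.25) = 167.54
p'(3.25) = 91.39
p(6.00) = 565.02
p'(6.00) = 205.25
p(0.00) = 11.31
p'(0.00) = 15.31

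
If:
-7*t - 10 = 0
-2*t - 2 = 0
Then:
No Solution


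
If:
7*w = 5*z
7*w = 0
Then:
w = 0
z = 0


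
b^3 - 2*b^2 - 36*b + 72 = (b - 6)*(b - 2)*(b + 6)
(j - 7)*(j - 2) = j^2 - 9*j + 14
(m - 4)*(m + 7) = m^2 + 3*m - 28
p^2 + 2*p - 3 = (p - 1)*(p + 3)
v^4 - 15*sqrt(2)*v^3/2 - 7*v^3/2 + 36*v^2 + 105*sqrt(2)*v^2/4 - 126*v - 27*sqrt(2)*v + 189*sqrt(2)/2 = (v - 7/2)*(v - 3*sqrt(2))^2*(v - 3*sqrt(2)/2)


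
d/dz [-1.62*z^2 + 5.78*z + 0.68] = 5.78 - 3.24*z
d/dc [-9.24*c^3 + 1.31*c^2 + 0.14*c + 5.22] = -27.72*c^2 + 2.62*c + 0.14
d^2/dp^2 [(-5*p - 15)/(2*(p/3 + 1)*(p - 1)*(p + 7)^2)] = 30*(-3*p^2 - 10*p - 19)/(p^7 + 25*p^6 + 213*p^5 + 573*p^4 - 861*p^3 - 3381*p^2 + 5831*p - 2401)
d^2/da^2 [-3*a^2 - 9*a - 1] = -6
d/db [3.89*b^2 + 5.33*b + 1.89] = 7.78*b + 5.33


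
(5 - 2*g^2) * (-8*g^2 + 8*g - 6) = 16*g^4 - 16*g^3 - 28*g^2 + 40*g - 30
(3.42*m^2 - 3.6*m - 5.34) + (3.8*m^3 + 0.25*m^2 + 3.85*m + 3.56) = 3.8*m^3 + 3.67*m^2 + 0.25*m - 1.78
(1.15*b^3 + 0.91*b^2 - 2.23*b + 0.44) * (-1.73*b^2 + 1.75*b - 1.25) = -1.9895*b^5 + 0.4382*b^4 + 4.0129*b^3 - 5.8012*b^2 + 3.5575*b - 0.55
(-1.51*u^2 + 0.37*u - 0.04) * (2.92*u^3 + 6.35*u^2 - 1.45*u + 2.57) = -4.4092*u^5 - 8.5081*u^4 + 4.4222*u^3 - 4.6712*u^2 + 1.0089*u - 0.1028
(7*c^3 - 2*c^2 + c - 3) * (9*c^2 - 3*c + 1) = 63*c^5 - 39*c^4 + 22*c^3 - 32*c^2 + 10*c - 3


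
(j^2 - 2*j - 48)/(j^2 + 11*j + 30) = (j - 8)/(j + 5)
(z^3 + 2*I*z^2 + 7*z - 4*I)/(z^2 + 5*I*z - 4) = (z^2 - 2*I*z - 1)/(z + I)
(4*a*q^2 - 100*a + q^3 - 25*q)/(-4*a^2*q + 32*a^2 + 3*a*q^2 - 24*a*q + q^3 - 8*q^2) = (q^2 - 25)/(-a*q + 8*a + q^2 - 8*q)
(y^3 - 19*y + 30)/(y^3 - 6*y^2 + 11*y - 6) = (y + 5)/(y - 1)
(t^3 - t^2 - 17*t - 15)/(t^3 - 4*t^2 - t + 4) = (t^2 - 2*t - 15)/(t^2 - 5*t + 4)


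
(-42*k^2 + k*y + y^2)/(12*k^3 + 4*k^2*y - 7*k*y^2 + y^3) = (7*k + y)/(-2*k^2 - k*y + y^2)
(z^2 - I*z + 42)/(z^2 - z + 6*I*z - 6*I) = (z - 7*I)/(z - 1)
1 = 1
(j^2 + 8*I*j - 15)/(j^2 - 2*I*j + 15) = (j + 5*I)/(j - 5*I)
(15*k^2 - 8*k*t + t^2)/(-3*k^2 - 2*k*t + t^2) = (-5*k + t)/(k + t)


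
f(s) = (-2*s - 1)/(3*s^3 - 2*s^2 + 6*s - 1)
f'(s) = (-2*s - 1)*(-9*s^2 + 4*s - 6)/(3*s^3 - 2*s^2 + 6*s - 1)^2 - 2/(3*s^3 - 2*s^2 + 6*s - 1) = (12*s^3 + 5*s^2 - 4*s + 8)/(9*s^6 - 12*s^5 + 40*s^4 - 30*s^3 + 40*s^2 - 12*s + 1)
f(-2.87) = -0.04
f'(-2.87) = -0.02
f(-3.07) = -0.04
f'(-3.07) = -0.02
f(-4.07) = -0.03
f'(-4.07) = -0.01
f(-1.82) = -0.07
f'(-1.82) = -0.03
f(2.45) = -0.13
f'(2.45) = 0.10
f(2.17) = -0.16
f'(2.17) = 0.13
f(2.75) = -0.10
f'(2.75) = 0.07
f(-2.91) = -0.04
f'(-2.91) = -0.02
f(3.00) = -0.09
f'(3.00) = 0.06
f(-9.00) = -0.00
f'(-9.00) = 0.00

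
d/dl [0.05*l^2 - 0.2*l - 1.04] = 0.1*l - 0.2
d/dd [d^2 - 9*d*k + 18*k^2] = 2*d - 9*k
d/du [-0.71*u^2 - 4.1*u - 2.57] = -1.42*u - 4.1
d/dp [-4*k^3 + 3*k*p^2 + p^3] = 3*p*(2*k + p)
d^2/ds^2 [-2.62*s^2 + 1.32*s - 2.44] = -5.24000000000000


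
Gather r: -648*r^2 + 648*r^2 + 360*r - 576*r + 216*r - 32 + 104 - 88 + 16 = 0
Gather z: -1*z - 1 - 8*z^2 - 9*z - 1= -8*z^2 - 10*z - 2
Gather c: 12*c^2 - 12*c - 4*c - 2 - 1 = 12*c^2 - 16*c - 3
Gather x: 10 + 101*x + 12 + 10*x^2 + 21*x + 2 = 10*x^2 + 122*x + 24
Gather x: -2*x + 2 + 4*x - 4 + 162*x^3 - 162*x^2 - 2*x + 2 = 162*x^3 - 162*x^2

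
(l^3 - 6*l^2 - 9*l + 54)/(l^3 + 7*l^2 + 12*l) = (l^2 - 9*l + 18)/(l*(l + 4))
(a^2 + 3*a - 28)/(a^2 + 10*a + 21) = (a - 4)/(a + 3)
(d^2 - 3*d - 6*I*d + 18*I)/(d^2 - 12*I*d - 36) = (d - 3)/(d - 6*I)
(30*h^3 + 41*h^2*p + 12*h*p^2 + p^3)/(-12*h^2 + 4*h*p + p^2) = (5*h^2 + 6*h*p + p^2)/(-2*h + p)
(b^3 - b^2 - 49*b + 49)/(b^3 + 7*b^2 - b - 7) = (b - 7)/(b + 1)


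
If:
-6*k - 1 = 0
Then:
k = -1/6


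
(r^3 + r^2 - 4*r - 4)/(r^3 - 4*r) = (r + 1)/r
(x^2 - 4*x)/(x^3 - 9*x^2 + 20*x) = 1/(x - 5)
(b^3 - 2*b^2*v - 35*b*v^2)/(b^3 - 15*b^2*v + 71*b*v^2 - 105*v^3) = b*(b + 5*v)/(b^2 - 8*b*v + 15*v^2)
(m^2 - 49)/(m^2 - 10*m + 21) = (m + 7)/(m - 3)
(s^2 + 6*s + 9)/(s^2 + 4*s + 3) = (s + 3)/(s + 1)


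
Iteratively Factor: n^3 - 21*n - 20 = (n + 4)*(n^2 - 4*n - 5) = (n + 1)*(n + 4)*(n - 5)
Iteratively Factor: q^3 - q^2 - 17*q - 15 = (q - 5)*(q^2 + 4*q + 3) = (q - 5)*(q + 1)*(q + 3)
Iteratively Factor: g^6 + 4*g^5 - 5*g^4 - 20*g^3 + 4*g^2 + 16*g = (g + 2)*(g^5 + 2*g^4 - 9*g^3 - 2*g^2 + 8*g) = g*(g + 2)*(g^4 + 2*g^3 - 9*g^2 - 2*g + 8) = g*(g + 1)*(g + 2)*(g^3 + g^2 - 10*g + 8) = g*(g + 1)*(g + 2)*(g + 4)*(g^2 - 3*g + 2) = g*(g - 1)*(g + 1)*(g + 2)*(g + 4)*(g - 2)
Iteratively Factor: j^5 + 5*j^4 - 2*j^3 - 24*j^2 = (j + 3)*(j^4 + 2*j^3 - 8*j^2) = (j - 2)*(j + 3)*(j^3 + 4*j^2) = j*(j - 2)*(j + 3)*(j^2 + 4*j) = j^2*(j - 2)*(j + 3)*(j + 4)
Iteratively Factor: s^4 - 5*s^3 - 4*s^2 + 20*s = (s - 5)*(s^3 - 4*s) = (s - 5)*(s - 2)*(s^2 + 2*s) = (s - 5)*(s - 2)*(s + 2)*(s)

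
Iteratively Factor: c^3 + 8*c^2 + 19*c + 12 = (c + 3)*(c^2 + 5*c + 4) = (c + 1)*(c + 3)*(c + 4)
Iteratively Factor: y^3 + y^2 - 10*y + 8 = (y - 1)*(y^2 + 2*y - 8) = (y - 1)*(y + 4)*(y - 2)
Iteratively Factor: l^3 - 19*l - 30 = (l + 3)*(l^2 - 3*l - 10) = (l + 2)*(l + 3)*(l - 5)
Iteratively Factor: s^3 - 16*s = (s - 4)*(s^2 + 4*s) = (s - 4)*(s + 4)*(s)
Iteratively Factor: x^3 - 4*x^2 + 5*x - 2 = (x - 1)*(x^2 - 3*x + 2) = (x - 2)*(x - 1)*(x - 1)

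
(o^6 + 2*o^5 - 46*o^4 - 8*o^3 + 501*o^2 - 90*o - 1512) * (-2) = -2*o^6 - 4*o^5 + 92*o^4 + 16*o^3 - 1002*o^2 + 180*o + 3024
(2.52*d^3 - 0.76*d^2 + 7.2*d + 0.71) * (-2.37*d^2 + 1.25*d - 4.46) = -5.9724*d^5 + 4.9512*d^4 - 29.2532*d^3 + 10.7069*d^2 - 31.2245*d - 3.1666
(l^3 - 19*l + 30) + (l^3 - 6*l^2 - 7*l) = 2*l^3 - 6*l^2 - 26*l + 30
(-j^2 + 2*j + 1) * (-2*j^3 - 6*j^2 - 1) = 2*j^5 + 2*j^4 - 14*j^3 - 5*j^2 - 2*j - 1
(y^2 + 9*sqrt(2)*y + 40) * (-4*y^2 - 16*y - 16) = -4*y^4 - 36*sqrt(2)*y^3 - 16*y^3 - 144*sqrt(2)*y^2 - 176*y^2 - 640*y - 144*sqrt(2)*y - 640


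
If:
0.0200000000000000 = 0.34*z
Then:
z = 0.06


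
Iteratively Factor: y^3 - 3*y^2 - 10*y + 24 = (y - 4)*(y^2 + y - 6) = (y - 4)*(y - 2)*(y + 3)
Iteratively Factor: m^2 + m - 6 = (m - 2)*(m + 3)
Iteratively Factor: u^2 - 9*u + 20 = (u - 4)*(u - 5)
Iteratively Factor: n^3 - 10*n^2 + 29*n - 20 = (n - 1)*(n^2 - 9*n + 20) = (n - 4)*(n - 1)*(n - 5)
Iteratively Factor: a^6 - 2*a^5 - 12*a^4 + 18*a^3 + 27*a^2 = (a - 3)*(a^5 + a^4 - 9*a^3 - 9*a^2) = (a - 3)*(a + 3)*(a^4 - 2*a^3 - 3*a^2) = a*(a - 3)*(a + 3)*(a^3 - 2*a^2 - 3*a) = a*(a - 3)*(a + 1)*(a + 3)*(a^2 - 3*a) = a^2*(a - 3)*(a + 1)*(a + 3)*(a - 3)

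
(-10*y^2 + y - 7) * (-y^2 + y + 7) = 10*y^4 - 11*y^3 - 62*y^2 - 49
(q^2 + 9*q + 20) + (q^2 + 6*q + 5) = 2*q^2 + 15*q + 25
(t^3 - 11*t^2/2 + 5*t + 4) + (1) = t^3 - 11*t^2/2 + 5*t + 5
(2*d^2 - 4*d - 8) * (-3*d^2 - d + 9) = -6*d^4 + 10*d^3 + 46*d^2 - 28*d - 72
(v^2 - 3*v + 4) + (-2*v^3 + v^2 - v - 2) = -2*v^3 + 2*v^2 - 4*v + 2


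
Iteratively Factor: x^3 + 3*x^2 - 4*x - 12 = (x + 2)*(x^2 + x - 6) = (x - 2)*(x + 2)*(x + 3)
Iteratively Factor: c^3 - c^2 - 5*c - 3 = (c + 1)*(c^2 - 2*c - 3) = (c + 1)^2*(c - 3)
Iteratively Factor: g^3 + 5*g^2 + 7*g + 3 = (g + 1)*(g^2 + 4*g + 3) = (g + 1)*(g + 3)*(g + 1)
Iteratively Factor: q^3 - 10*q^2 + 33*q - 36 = (q - 3)*(q^2 - 7*q + 12) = (q - 4)*(q - 3)*(q - 3)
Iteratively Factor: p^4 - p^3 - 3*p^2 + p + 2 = (p - 2)*(p^3 + p^2 - p - 1) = (p - 2)*(p + 1)*(p^2 - 1) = (p - 2)*(p - 1)*(p + 1)*(p + 1)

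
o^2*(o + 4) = o^3 + 4*o^2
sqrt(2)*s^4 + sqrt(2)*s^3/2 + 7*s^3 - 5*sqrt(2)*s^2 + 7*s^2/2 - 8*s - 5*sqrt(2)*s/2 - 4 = (s + 1/2)*(s - sqrt(2))*(s + 4*sqrt(2))*(sqrt(2)*s + 1)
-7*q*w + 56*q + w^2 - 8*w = (-7*q + w)*(w - 8)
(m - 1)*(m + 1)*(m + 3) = m^3 + 3*m^2 - m - 3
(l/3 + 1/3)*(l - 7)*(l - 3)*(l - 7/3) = l^4/3 - 34*l^3/9 + 32*l^2/3 - 14*l/9 - 49/3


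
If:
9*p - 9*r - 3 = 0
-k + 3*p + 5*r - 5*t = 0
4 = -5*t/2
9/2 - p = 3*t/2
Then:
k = 923/15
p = 69/10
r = 197/30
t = -8/5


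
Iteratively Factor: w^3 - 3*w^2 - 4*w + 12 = (w - 3)*(w^2 - 4) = (w - 3)*(w + 2)*(w - 2)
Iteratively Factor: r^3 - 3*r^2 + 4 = (r + 1)*(r^2 - 4*r + 4) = (r - 2)*(r + 1)*(r - 2)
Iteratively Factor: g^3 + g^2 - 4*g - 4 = (g + 2)*(g^2 - g - 2) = (g + 1)*(g + 2)*(g - 2)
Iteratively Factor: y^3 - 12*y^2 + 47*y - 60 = (y - 5)*(y^2 - 7*y + 12) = (y - 5)*(y - 3)*(y - 4)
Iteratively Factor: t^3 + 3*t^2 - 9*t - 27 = (t + 3)*(t^2 - 9) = (t + 3)^2*(t - 3)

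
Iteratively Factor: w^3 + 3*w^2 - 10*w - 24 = (w + 2)*(w^2 + w - 12) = (w + 2)*(w + 4)*(w - 3)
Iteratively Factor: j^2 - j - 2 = (j + 1)*(j - 2)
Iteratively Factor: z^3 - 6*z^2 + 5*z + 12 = (z - 3)*(z^2 - 3*z - 4) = (z - 3)*(z + 1)*(z - 4)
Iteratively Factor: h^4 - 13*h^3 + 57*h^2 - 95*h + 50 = (h - 1)*(h^3 - 12*h^2 + 45*h - 50) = (h - 5)*(h - 1)*(h^2 - 7*h + 10) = (h - 5)*(h - 2)*(h - 1)*(h - 5)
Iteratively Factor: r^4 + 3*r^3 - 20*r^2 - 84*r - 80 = (r + 2)*(r^3 + r^2 - 22*r - 40) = (r + 2)*(r + 4)*(r^2 - 3*r - 10) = (r + 2)^2*(r + 4)*(r - 5)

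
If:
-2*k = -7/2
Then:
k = 7/4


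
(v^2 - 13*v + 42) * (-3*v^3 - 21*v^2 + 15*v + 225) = -3*v^5 + 18*v^4 + 162*v^3 - 852*v^2 - 2295*v + 9450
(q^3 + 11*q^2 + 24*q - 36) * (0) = 0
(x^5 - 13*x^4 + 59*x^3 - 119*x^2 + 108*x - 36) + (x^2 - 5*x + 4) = x^5 - 13*x^4 + 59*x^3 - 118*x^2 + 103*x - 32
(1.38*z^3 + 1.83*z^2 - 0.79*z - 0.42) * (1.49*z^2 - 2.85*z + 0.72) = 2.0562*z^5 - 1.2063*z^4 - 5.399*z^3 + 2.9433*z^2 + 0.6282*z - 0.3024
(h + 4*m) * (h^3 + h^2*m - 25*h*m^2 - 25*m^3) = h^4 + 5*h^3*m - 21*h^2*m^2 - 125*h*m^3 - 100*m^4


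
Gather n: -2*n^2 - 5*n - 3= -2*n^2 - 5*n - 3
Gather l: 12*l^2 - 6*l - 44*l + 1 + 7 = 12*l^2 - 50*l + 8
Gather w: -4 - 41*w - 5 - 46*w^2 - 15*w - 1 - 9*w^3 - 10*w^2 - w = -9*w^3 - 56*w^2 - 57*w - 10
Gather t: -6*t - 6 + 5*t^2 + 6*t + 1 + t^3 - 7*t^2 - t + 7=t^3 - 2*t^2 - t + 2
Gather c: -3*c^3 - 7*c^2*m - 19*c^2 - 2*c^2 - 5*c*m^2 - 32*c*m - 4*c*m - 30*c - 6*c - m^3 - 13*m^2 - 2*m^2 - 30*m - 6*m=-3*c^3 + c^2*(-7*m - 21) + c*(-5*m^2 - 36*m - 36) - m^3 - 15*m^2 - 36*m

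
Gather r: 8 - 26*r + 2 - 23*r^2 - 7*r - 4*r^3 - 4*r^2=-4*r^3 - 27*r^2 - 33*r + 10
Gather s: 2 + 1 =3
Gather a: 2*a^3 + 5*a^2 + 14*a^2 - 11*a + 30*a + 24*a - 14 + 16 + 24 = 2*a^3 + 19*a^2 + 43*a + 26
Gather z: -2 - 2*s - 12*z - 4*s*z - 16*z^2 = -2*s - 16*z^2 + z*(-4*s - 12) - 2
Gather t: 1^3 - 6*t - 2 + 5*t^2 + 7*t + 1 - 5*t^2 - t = 0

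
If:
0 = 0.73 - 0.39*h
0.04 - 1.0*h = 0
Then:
No Solution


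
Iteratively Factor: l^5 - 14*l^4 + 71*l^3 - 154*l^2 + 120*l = (l)*(l^4 - 14*l^3 + 71*l^2 - 154*l + 120) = l*(l - 4)*(l^3 - 10*l^2 + 31*l - 30) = l*(l - 4)*(l - 3)*(l^2 - 7*l + 10) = l*(l - 4)*(l - 3)*(l - 2)*(l - 5)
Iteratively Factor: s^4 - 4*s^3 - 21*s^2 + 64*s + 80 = (s + 4)*(s^3 - 8*s^2 + 11*s + 20) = (s - 5)*(s + 4)*(s^2 - 3*s - 4) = (s - 5)*(s - 4)*(s + 4)*(s + 1)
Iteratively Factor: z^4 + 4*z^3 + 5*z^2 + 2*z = (z + 1)*(z^3 + 3*z^2 + 2*z) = (z + 1)^2*(z^2 + 2*z) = z*(z + 1)^2*(z + 2)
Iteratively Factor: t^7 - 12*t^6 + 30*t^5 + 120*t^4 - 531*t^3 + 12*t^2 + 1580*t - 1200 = (t - 5)*(t^6 - 7*t^5 - 5*t^4 + 95*t^3 - 56*t^2 - 268*t + 240) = (t - 5)*(t - 1)*(t^5 - 6*t^4 - 11*t^3 + 84*t^2 + 28*t - 240) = (t - 5)*(t - 4)*(t - 1)*(t^4 - 2*t^3 - 19*t^2 + 8*t + 60) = (t - 5)*(t - 4)*(t - 1)*(t + 2)*(t^3 - 4*t^2 - 11*t + 30) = (t - 5)*(t - 4)*(t - 2)*(t - 1)*(t + 2)*(t^2 - 2*t - 15) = (t - 5)^2*(t - 4)*(t - 2)*(t - 1)*(t + 2)*(t + 3)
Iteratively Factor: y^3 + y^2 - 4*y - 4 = (y - 2)*(y^2 + 3*y + 2) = (y - 2)*(y + 2)*(y + 1)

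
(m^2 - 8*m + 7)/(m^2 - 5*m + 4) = (m - 7)/(m - 4)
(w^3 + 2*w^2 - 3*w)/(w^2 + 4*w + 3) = w*(w - 1)/(w + 1)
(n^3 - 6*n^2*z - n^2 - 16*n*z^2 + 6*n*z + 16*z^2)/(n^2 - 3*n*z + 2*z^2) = (n^3 - 6*n^2*z - n^2 - 16*n*z^2 + 6*n*z + 16*z^2)/(n^2 - 3*n*z + 2*z^2)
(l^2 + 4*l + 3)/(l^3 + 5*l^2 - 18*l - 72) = (l + 1)/(l^2 + 2*l - 24)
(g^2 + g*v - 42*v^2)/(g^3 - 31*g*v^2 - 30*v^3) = (g + 7*v)/(g^2 + 6*g*v + 5*v^2)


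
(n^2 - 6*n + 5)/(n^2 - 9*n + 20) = (n - 1)/(n - 4)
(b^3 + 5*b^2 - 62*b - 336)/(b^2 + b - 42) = (b^2 - 2*b - 48)/(b - 6)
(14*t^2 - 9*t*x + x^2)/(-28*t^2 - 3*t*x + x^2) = (-2*t + x)/(4*t + x)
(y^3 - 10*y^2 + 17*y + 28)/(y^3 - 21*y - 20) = (y^2 - 11*y + 28)/(y^2 - y - 20)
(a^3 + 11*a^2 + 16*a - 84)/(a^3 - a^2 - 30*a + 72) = (a^2 + 5*a - 14)/(a^2 - 7*a + 12)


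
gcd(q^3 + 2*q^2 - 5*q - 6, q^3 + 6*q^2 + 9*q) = q + 3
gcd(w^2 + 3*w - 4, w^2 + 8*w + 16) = w + 4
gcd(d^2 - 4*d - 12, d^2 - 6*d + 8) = 1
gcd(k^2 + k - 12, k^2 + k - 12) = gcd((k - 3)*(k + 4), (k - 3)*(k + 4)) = k^2 + k - 12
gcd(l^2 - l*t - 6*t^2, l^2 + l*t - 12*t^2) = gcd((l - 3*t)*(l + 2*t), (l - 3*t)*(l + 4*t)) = -l + 3*t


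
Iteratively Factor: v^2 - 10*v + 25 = (v - 5)*(v - 5)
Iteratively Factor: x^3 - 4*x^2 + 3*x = (x)*(x^2 - 4*x + 3) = x*(x - 3)*(x - 1)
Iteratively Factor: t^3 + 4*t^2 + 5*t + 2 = (t + 1)*(t^2 + 3*t + 2) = (t + 1)^2*(t + 2)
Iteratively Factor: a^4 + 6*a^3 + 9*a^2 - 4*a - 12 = (a + 3)*(a^3 + 3*a^2 - 4) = (a + 2)*(a + 3)*(a^2 + a - 2) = (a + 2)^2*(a + 3)*(a - 1)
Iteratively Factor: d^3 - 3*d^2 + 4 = (d - 2)*(d^2 - d - 2) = (d - 2)*(d + 1)*(d - 2)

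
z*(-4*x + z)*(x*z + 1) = -4*x^2*z^2 + x*z^3 - 4*x*z + z^2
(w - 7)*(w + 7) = w^2 - 49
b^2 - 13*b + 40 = (b - 8)*(b - 5)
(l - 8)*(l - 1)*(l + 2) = l^3 - 7*l^2 - 10*l + 16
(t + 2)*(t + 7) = t^2 + 9*t + 14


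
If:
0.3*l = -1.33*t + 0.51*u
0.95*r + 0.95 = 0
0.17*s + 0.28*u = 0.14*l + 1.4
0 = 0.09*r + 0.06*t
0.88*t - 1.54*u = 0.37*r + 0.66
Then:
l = -5.51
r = -1.00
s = 2.59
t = 1.50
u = 0.67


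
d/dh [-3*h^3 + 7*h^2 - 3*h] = -9*h^2 + 14*h - 3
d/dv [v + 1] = 1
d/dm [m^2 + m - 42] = 2*m + 1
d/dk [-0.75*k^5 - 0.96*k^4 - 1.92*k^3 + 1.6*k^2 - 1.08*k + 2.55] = -3.75*k^4 - 3.84*k^3 - 5.76*k^2 + 3.2*k - 1.08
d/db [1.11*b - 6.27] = 1.11000000000000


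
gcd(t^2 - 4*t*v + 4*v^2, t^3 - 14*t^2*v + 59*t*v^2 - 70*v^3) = t - 2*v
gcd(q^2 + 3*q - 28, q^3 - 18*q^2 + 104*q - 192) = q - 4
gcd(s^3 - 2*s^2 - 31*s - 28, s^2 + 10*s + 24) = s + 4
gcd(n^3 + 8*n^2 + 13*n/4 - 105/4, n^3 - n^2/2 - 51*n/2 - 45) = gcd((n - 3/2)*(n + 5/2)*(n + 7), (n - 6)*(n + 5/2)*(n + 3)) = n + 5/2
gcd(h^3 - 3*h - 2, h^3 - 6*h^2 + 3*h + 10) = h^2 - h - 2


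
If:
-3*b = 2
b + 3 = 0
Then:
No Solution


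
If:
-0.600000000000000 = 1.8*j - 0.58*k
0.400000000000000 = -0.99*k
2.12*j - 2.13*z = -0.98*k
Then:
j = -0.46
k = -0.40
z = -0.65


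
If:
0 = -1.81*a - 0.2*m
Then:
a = -0.110497237569061*m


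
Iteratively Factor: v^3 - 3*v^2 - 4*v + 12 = (v - 3)*(v^2 - 4) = (v - 3)*(v - 2)*(v + 2)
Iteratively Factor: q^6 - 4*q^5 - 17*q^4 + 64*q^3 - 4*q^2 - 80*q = (q + 4)*(q^5 - 8*q^4 + 15*q^3 + 4*q^2 - 20*q) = (q - 2)*(q + 4)*(q^4 - 6*q^3 + 3*q^2 + 10*q) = (q - 2)*(q + 1)*(q + 4)*(q^3 - 7*q^2 + 10*q) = (q - 5)*(q - 2)*(q + 1)*(q + 4)*(q^2 - 2*q) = q*(q - 5)*(q - 2)*(q + 1)*(q + 4)*(q - 2)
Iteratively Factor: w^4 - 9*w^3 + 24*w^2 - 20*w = (w)*(w^3 - 9*w^2 + 24*w - 20) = w*(w - 5)*(w^2 - 4*w + 4) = w*(w - 5)*(w - 2)*(w - 2)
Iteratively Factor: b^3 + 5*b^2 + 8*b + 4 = (b + 1)*(b^2 + 4*b + 4) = (b + 1)*(b + 2)*(b + 2)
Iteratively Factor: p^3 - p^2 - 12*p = (p)*(p^2 - p - 12) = p*(p - 4)*(p + 3)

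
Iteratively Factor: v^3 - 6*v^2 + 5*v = (v - 5)*(v^2 - v) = v*(v - 5)*(v - 1)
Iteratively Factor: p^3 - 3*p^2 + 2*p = (p - 2)*(p^2 - p) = p*(p - 2)*(p - 1)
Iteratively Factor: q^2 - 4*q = (q - 4)*(q)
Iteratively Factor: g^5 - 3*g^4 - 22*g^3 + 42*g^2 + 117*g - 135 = (g - 3)*(g^4 - 22*g^2 - 24*g + 45) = (g - 5)*(g - 3)*(g^3 + 5*g^2 + 3*g - 9) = (g - 5)*(g - 3)*(g - 1)*(g^2 + 6*g + 9) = (g - 5)*(g - 3)*(g - 1)*(g + 3)*(g + 3)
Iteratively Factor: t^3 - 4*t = (t)*(t^2 - 4) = t*(t - 2)*(t + 2)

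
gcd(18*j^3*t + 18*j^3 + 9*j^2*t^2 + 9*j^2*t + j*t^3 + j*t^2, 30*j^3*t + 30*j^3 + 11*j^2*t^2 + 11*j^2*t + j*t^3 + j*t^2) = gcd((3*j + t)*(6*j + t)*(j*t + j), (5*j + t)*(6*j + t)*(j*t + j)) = 6*j^2*t + 6*j^2 + j*t^2 + j*t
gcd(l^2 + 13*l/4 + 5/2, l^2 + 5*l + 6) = l + 2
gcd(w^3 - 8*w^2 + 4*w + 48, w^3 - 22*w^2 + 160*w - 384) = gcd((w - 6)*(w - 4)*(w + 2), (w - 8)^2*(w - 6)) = w - 6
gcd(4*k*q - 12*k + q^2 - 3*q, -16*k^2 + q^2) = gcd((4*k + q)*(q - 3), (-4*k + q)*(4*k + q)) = 4*k + q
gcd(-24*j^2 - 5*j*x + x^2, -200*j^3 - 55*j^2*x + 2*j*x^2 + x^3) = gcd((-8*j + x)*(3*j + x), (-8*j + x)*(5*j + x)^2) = -8*j + x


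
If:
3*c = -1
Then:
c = -1/3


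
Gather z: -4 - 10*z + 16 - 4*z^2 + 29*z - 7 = -4*z^2 + 19*z + 5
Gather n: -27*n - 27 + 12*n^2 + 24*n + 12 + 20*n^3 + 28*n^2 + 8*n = 20*n^3 + 40*n^2 + 5*n - 15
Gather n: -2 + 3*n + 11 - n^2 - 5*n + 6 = -n^2 - 2*n + 15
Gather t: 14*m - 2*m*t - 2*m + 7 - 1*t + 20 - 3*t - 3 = 12*m + t*(-2*m - 4) + 24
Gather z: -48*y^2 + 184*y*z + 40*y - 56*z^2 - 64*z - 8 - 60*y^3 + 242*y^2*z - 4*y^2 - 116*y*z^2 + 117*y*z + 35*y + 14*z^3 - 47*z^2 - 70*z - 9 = -60*y^3 - 52*y^2 + 75*y + 14*z^3 + z^2*(-116*y - 103) + z*(242*y^2 + 301*y - 134) - 17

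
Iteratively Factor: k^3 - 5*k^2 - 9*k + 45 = (k - 5)*(k^2 - 9) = (k - 5)*(k - 3)*(k + 3)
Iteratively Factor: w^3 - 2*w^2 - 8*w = (w - 4)*(w^2 + 2*w) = (w - 4)*(w + 2)*(w)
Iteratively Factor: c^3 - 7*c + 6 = (c - 2)*(c^2 + 2*c - 3) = (c - 2)*(c + 3)*(c - 1)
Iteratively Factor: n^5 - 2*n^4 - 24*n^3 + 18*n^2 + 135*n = (n - 5)*(n^4 + 3*n^3 - 9*n^2 - 27*n) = (n - 5)*(n + 3)*(n^3 - 9*n) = (n - 5)*(n - 3)*(n + 3)*(n^2 + 3*n) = n*(n - 5)*(n - 3)*(n + 3)*(n + 3)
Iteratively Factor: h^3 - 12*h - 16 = (h + 2)*(h^2 - 2*h - 8) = (h - 4)*(h + 2)*(h + 2)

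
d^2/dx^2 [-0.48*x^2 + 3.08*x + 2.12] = -0.960000000000000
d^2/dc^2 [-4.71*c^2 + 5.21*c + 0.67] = -9.42000000000000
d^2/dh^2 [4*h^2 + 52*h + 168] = 8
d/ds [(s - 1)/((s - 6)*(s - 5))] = (-s^2 + 2*s + 19)/(s^4 - 22*s^3 + 181*s^2 - 660*s + 900)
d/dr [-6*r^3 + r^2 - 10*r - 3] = -18*r^2 + 2*r - 10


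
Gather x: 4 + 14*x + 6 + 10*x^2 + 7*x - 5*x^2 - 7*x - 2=5*x^2 + 14*x + 8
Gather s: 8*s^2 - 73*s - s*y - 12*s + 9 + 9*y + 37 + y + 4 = 8*s^2 + s*(-y - 85) + 10*y + 50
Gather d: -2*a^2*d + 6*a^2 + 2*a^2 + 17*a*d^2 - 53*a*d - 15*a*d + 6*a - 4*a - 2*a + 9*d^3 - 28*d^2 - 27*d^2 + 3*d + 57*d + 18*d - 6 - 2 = 8*a^2 + 9*d^3 + d^2*(17*a - 55) + d*(-2*a^2 - 68*a + 78) - 8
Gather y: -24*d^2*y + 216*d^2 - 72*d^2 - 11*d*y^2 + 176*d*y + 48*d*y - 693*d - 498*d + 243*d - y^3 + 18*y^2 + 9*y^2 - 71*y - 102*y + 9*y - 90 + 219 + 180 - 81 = 144*d^2 - 948*d - y^3 + y^2*(27 - 11*d) + y*(-24*d^2 + 224*d - 164) + 228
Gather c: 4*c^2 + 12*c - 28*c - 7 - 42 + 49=4*c^2 - 16*c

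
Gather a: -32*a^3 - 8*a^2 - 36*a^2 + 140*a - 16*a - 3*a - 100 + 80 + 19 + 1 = -32*a^3 - 44*a^2 + 121*a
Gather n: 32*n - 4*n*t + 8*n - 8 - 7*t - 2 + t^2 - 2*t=n*(40 - 4*t) + t^2 - 9*t - 10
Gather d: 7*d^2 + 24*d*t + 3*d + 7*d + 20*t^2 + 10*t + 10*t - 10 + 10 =7*d^2 + d*(24*t + 10) + 20*t^2 + 20*t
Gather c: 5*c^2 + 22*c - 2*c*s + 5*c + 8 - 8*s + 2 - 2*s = 5*c^2 + c*(27 - 2*s) - 10*s + 10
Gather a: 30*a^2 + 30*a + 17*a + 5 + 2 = 30*a^2 + 47*a + 7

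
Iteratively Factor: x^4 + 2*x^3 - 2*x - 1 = (x + 1)*(x^3 + x^2 - x - 1) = (x - 1)*(x + 1)*(x^2 + 2*x + 1) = (x - 1)*(x + 1)^2*(x + 1)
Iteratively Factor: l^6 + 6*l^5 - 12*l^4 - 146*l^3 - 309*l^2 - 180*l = (l + 3)*(l^5 + 3*l^4 - 21*l^3 - 83*l^2 - 60*l) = l*(l + 3)*(l^4 + 3*l^3 - 21*l^2 - 83*l - 60) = l*(l - 5)*(l + 3)*(l^3 + 8*l^2 + 19*l + 12) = l*(l - 5)*(l + 3)^2*(l^2 + 5*l + 4) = l*(l - 5)*(l + 1)*(l + 3)^2*(l + 4)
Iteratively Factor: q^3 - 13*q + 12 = (q - 3)*(q^2 + 3*q - 4) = (q - 3)*(q + 4)*(q - 1)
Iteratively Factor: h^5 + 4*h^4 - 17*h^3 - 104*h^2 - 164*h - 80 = (h - 5)*(h^4 + 9*h^3 + 28*h^2 + 36*h + 16) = (h - 5)*(h + 1)*(h^3 + 8*h^2 + 20*h + 16) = (h - 5)*(h + 1)*(h + 2)*(h^2 + 6*h + 8) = (h - 5)*(h + 1)*(h + 2)^2*(h + 4)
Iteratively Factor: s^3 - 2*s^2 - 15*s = (s)*(s^2 - 2*s - 15) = s*(s - 5)*(s + 3)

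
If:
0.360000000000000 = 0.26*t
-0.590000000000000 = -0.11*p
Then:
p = 5.36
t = 1.38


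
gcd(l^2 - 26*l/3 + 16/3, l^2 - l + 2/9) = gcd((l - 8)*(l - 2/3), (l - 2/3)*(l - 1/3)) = l - 2/3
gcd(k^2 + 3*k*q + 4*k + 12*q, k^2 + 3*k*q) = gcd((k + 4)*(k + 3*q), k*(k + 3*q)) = k + 3*q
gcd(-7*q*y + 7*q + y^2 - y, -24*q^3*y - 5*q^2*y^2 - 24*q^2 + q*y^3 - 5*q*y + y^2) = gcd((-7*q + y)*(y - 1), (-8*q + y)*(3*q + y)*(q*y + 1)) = 1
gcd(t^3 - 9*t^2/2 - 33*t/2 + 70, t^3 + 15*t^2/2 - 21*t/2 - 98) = t^2 + t/2 - 14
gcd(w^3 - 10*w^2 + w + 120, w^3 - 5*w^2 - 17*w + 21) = w + 3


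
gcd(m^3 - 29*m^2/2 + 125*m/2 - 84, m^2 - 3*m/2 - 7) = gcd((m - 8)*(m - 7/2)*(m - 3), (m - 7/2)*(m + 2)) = m - 7/2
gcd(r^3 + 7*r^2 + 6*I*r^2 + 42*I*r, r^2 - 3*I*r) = r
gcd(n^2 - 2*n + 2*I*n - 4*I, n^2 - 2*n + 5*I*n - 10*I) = n - 2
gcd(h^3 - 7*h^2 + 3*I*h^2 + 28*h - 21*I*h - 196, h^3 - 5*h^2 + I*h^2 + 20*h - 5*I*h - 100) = h - 4*I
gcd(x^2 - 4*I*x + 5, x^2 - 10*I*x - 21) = 1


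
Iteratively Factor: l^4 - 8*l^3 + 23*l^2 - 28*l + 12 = (l - 1)*(l^3 - 7*l^2 + 16*l - 12) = (l - 2)*(l - 1)*(l^2 - 5*l + 6) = (l - 2)^2*(l - 1)*(l - 3)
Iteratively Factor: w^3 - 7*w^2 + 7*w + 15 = (w + 1)*(w^2 - 8*w + 15) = (w - 5)*(w + 1)*(w - 3)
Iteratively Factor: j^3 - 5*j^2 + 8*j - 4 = (j - 1)*(j^2 - 4*j + 4) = (j - 2)*(j - 1)*(j - 2)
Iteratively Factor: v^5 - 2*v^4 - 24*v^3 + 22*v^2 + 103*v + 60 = (v + 1)*(v^4 - 3*v^3 - 21*v^2 + 43*v + 60) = (v + 1)^2*(v^3 - 4*v^2 - 17*v + 60) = (v - 5)*(v + 1)^2*(v^2 + v - 12) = (v - 5)*(v + 1)^2*(v + 4)*(v - 3)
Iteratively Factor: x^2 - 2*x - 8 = (x - 4)*(x + 2)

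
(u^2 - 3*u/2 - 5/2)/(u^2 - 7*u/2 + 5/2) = (u + 1)/(u - 1)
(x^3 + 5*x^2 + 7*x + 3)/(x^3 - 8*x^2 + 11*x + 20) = (x^2 + 4*x + 3)/(x^2 - 9*x + 20)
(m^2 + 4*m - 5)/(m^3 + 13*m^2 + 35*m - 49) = (m + 5)/(m^2 + 14*m + 49)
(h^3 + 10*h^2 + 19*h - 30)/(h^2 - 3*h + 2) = (h^2 + 11*h + 30)/(h - 2)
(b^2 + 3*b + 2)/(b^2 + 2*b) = (b + 1)/b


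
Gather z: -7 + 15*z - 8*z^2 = -8*z^2 + 15*z - 7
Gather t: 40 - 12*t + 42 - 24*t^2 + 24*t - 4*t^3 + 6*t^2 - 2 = -4*t^3 - 18*t^2 + 12*t + 80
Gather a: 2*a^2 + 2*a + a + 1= 2*a^2 + 3*a + 1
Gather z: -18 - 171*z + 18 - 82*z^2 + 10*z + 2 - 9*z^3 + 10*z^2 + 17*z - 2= -9*z^3 - 72*z^2 - 144*z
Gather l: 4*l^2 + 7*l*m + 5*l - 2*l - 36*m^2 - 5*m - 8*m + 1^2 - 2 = 4*l^2 + l*(7*m + 3) - 36*m^2 - 13*m - 1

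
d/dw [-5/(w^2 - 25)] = 10*w/(w^2 - 25)^2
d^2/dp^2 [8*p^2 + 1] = 16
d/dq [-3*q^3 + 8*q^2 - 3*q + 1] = -9*q^2 + 16*q - 3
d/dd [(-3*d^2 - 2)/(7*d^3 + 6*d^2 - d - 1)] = (21*d^4 + 45*d^2 + 30*d - 2)/(49*d^6 + 84*d^5 + 22*d^4 - 26*d^3 - 11*d^2 + 2*d + 1)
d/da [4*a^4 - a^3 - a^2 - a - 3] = 16*a^3 - 3*a^2 - 2*a - 1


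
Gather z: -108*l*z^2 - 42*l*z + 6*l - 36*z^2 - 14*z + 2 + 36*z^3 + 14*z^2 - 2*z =6*l + 36*z^3 + z^2*(-108*l - 22) + z*(-42*l - 16) + 2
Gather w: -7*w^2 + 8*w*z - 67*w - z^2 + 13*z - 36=-7*w^2 + w*(8*z - 67) - z^2 + 13*z - 36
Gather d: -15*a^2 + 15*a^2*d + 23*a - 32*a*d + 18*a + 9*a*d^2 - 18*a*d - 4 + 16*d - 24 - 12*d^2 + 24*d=-15*a^2 + 41*a + d^2*(9*a - 12) + d*(15*a^2 - 50*a + 40) - 28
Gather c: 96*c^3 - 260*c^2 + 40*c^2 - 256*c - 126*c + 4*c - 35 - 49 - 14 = 96*c^3 - 220*c^2 - 378*c - 98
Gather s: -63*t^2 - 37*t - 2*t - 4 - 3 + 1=-63*t^2 - 39*t - 6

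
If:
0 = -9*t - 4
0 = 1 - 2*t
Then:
No Solution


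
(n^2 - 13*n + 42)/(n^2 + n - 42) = (n - 7)/(n + 7)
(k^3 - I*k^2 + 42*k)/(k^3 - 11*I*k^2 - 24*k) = (-k^2 + I*k - 42)/(-k^2 + 11*I*k + 24)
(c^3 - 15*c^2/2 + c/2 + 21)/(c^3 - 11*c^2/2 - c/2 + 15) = (c - 7)/(c - 5)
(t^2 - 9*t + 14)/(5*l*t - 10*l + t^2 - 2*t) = (t - 7)/(5*l + t)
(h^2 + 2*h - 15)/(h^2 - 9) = (h + 5)/(h + 3)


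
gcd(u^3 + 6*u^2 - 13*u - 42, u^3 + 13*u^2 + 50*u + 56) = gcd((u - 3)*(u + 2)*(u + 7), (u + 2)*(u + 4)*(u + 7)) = u^2 + 9*u + 14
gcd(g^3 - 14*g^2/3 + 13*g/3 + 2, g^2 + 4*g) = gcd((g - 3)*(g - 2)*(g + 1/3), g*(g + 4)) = 1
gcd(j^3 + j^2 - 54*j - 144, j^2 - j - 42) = j + 6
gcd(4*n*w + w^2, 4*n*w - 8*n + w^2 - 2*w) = 4*n + w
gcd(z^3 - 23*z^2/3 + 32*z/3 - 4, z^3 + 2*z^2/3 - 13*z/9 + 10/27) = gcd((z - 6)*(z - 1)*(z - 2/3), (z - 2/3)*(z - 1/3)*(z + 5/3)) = z - 2/3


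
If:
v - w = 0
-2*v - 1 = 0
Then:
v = -1/2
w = -1/2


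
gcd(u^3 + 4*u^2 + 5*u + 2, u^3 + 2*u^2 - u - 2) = u^2 + 3*u + 2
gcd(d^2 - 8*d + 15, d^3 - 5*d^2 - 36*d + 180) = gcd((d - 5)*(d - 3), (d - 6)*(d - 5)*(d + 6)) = d - 5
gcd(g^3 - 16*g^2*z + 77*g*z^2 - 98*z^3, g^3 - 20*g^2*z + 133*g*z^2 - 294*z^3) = g^2 - 14*g*z + 49*z^2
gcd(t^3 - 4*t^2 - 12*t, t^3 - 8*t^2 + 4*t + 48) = t^2 - 4*t - 12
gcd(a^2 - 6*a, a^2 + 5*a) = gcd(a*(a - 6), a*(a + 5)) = a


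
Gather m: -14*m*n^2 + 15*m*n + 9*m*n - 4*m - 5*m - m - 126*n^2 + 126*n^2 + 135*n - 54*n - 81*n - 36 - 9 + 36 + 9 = m*(-14*n^2 + 24*n - 10)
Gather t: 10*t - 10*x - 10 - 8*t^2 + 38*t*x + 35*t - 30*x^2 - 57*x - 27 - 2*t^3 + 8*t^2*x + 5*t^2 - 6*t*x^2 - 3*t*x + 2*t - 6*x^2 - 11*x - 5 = -2*t^3 + t^2*(8*x - 3) + t*(-6*x^2 + 35*x + 47) - 36*x^2 - 78*x - 42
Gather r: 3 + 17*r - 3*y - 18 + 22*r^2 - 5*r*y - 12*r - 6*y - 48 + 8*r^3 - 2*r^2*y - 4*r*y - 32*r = 8*r^3 + r^2*(22 - 2*y) + r*(-9*y - 27) - 9*y - 63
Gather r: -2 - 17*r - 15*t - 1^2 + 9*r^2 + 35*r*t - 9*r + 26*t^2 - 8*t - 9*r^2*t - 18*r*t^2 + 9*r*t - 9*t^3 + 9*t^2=r^2*(9 - 9*t) + r*(-18*t^2 + 44*t - 26) - 9*t^3 + 35*t^2 - 23*t - 3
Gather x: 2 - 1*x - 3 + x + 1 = 0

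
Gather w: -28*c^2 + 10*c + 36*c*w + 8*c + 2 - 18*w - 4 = -28*c^2 + 18*c + w*(36*c - 18) - 2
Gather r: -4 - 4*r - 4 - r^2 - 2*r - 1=-r^2 - 6*r - 9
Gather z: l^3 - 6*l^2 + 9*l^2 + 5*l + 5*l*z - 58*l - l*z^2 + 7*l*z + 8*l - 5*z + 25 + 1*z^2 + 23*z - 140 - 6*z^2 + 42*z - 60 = l^3 + 3*l^2 - 45*l + z^2*(-l - 5) + z*(12*l + 60) - 175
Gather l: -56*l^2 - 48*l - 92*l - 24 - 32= -56*l^2 - 140*l - 56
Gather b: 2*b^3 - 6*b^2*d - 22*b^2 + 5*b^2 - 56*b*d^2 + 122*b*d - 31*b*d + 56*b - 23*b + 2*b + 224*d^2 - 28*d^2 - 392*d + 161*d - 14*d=2*b^3 + b^2*(-6*d - 17) + b*(-56*d^2 + 91*d + 35) + 196*d^2 - 245*d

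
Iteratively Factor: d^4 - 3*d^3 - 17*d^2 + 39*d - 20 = (d + 4)*(d^3 - 7*d^2 + 11*d - 5) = (d - 5)*(d + 4)*(d^2 - 2*d + 1) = (d - 5)*(d - 1)*(d + 4)*(d - 1)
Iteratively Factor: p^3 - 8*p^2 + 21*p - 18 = (p - 3)*(p^2 - 5*p + 6) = (p - 3)^2*(p - 2)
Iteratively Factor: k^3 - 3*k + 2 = (k - 1)*(k^2 + k - 2) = (k - 1)^2*(k + 2)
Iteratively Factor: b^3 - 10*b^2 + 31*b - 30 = (b - 5)*(b^2 - 5*b + 6) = (b - 5)*(b - 2)*(b - 3)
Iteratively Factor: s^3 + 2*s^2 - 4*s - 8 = (s - 2)*(s^2 + 4*s + 4) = (s - 2)*(s + 2)*(s + 2)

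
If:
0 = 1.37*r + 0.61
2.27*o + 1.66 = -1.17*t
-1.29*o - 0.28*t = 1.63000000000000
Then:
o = -1.65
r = -0.45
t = 1.78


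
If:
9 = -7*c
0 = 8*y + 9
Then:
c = -9/7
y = -9/8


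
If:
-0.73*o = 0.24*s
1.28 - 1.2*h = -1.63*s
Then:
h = 1.35833333333333*s + 1.06666666666667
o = -0.328767123287671*s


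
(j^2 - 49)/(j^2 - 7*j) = (j + 7)/j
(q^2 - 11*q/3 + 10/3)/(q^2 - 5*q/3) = (q - 2)/q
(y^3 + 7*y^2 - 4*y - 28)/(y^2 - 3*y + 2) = (y^2 + 9*y + 14)/(y - 1)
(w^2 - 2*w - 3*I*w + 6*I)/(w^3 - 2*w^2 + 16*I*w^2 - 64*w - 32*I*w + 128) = (w - 3*I)/(w^2 + 16*I*w - 64)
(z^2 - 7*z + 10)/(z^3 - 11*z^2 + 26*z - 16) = (z - 5)/(z^2 - 9*z + 8)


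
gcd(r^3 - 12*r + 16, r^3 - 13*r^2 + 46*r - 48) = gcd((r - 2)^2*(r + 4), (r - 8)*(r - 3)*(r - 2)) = r - 2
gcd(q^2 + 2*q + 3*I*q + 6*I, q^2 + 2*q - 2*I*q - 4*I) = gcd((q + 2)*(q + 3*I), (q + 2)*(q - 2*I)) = q + 2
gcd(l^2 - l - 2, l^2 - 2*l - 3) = l + 1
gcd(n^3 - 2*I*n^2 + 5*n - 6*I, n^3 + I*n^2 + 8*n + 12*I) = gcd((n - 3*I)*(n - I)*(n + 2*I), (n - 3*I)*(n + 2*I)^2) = n^2 - I*n + 6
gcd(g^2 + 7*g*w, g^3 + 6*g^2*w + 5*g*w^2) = g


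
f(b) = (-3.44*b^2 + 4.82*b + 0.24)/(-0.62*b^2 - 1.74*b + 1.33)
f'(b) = (4.82 - 6.88*b)/(-0.62*b^2 - 1.74*b + 1.33) + (1.24*b + 1.74)*(-3.44*b^2 + 4.82*b + 0.24)/(-0.62*b^2 - 1.74*b + 1.33)^2 = (8.974*b^2 - 8.8528*b + 6.8282)/(0.3844*b^4 + 2.1576*b^3 + 1.3784*b^2 - 4.6284*b + 1.7689)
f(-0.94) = -3.03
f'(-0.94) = 3.95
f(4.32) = 2.43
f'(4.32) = 0.43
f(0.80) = -4.13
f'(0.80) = 26.08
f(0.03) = 0.30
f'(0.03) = 4.03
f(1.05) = -1.28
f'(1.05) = 5.33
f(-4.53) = 26.26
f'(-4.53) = 18.75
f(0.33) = 2.12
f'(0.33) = 10.31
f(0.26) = 1.51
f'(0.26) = 7.35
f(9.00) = 3.64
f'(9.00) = 0.16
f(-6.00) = 14.46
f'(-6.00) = 3.44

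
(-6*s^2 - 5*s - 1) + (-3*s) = -6*s^2 - 8*s - 1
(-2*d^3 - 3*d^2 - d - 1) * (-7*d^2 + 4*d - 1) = 14*d^5 + 13*d^4 - 3*d^3 + 6*d^2 - 3*d + 1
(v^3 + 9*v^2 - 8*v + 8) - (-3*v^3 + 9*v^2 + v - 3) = 4*v^3 - 9*v + 11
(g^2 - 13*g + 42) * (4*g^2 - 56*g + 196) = 4*g^4 - 108*g^3 + 1092*g^2 - 4900*g + 8232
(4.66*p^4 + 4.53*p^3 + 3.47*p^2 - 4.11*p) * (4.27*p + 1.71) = 19.8982*p^5 + 27.3117*p^4 + 22.5632*p^3 - 11.616*p^2 - 7.0281*p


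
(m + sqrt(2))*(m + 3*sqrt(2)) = m^2 + 4*sqrt(2)*m + 6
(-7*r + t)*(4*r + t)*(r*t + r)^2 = -28*r^4*t^2 - 56*r^4*t - 28*r^4 - 3*r^3*t^3 - 6*r^3*t^2 - 3*r^3*t + r^2*t^4 + 2*r^2*t^3 + r^2*t^2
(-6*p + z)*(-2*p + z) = 12*p^2 - 8*p*z + z^2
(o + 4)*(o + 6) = o^2 + 10*o + 24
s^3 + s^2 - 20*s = s*(s - 4)*(s + 5)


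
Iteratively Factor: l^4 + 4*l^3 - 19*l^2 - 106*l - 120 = (l + 4)*(l^3 - 19*l - 30) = (l + 3)*(l + 4)*(l^2 - 3*l - 10) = (l - 5)*(l + 3)*(l + 4)*(l + 2)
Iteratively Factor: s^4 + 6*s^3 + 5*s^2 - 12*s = (s - 1)*(s^3 + 7*s^2 + 12*s) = s*(s - 1)*(s^2 + 7*s + 12) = s*(s - 1)*(s + 4)*(s + 3)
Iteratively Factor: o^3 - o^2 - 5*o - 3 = (o + 1)*(o^2 - 2*o - 3) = (o - 3)*(o + 1)*(o + 1)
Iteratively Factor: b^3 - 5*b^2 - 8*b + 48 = (b - 4)*(b^2 - b - 12) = (b - 4)*(b + 3)*(b - 4)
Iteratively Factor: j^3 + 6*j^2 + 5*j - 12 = (j + 3)*(j^2 + 3*j - 4) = (j + 3)*(j + 4)*(j - 1)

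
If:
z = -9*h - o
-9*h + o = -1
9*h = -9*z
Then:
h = 1/17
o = -8/17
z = -1/17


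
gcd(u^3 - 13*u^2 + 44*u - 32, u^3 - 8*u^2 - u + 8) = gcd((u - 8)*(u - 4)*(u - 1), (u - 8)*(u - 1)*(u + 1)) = u^2 - 9*u + 8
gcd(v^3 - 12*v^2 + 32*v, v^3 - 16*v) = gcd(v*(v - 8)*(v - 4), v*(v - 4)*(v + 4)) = v^2 - 4*v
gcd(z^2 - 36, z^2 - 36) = z^2 - 36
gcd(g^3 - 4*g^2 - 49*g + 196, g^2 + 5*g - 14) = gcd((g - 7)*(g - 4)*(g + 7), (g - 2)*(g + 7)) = g + 7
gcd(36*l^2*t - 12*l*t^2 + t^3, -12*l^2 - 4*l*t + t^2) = -6*l + t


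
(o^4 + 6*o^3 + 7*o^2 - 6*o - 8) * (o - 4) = o^5 + 2*o^4 - 17*o^3 - 34*o^2 + 16*o + 32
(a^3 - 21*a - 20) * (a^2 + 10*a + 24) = a^5 + 10*a^4 + 3*a^3 - 230*a^2 - 704*a - 480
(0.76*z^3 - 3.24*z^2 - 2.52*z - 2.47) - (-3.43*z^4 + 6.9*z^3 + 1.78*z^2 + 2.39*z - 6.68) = 3.43*z^4 - 6.14*z^3 - 5.02*z^2 - 4.91*z + 4.21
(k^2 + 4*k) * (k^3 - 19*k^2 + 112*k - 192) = k^5 - 15*k^4 + 36*k^3 + 256*k^2 - 768*k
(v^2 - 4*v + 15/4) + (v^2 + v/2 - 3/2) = 2*v^2 - 7*v/2 + 9/4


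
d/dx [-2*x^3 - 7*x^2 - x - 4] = -6*x^2 - 14*x - 1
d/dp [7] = 0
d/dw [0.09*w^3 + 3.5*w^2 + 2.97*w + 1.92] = 0.27*w^2 + 7.0*w + 2.97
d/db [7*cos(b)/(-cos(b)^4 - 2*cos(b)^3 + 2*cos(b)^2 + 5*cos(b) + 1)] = 28*(-3*cos(b)^4 - 4*cos(b)^3 + 2*cos(b)^2 - 1)*sin(b)/(2*sin(b)^4 - 7*cos(b) + cos(3*b) - 4)^2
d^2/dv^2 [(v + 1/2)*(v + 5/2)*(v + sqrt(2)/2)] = 6*v + sqrt(2) + 6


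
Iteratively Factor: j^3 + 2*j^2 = (j)*(j^2 + 2*j) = j*(j + 2)*(j)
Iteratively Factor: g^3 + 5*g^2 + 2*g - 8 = (g + 2)*(g^2 + 3*g - 4) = (g + 2)*(g + 4)*(g - 1)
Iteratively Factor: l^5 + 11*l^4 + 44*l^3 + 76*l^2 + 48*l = (l)*(l^4 + 11*l^3 + 44*l^2 + 76*l + 48) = l*(l + 3)*(l^3 + 8*l^2 + 20*l + 16) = l*(l + 3)*(l + 4)*(l^2 + 4*l + 4) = l*(l + 2)*(l + 3)*(l + 4)*(l + 2)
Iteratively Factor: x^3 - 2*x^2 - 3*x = (x + 1)*(x^2 - 3*x) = (x - 3)*(x + 1)*(x)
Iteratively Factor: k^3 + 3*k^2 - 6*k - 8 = (k + 1)*(k^2 + 2*k - 8) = (k - 2)*(k + 1)*(k + 4)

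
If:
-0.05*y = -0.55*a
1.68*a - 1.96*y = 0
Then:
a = 0.00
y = 0.00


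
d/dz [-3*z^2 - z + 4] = -6*z - 1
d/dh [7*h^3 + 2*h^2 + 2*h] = 21*h^2 + 4*h + 2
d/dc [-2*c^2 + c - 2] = 1 - 4*c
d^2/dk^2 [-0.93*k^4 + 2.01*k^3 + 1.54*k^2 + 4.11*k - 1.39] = -11.16*k^2 + 12.06*k + 3.08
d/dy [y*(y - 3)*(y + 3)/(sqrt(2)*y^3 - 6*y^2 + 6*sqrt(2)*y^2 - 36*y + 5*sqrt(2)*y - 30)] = (-3*y^4 + 3*sqrt(2)*y^4 - 36*y^3 + 14*sqrt(2)*y^3 - 72*y^2 + 27*sqrt(2)*y^2 + 135)/(y^6 - 6*sqrt(2)*y^5 + 12*y^5 - 72*sqrt(2)*y^4 + 64*y^4 - 276*sqrt(2)*y^3 + 276*y^3 - 360*sqrt(2)*y^2 + 853*y^2 - 150*sqrt(2)*y + 1080*y + 450)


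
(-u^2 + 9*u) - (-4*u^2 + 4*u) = 3*u^2 + 5*u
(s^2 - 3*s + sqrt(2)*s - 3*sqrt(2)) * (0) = 0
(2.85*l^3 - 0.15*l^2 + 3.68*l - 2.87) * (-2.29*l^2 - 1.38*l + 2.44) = -6.5265*l^5 - 3.5895*l^4 - 1.2662*l^3 + 1.1279*l^2 + 12.9398*l - 7.0028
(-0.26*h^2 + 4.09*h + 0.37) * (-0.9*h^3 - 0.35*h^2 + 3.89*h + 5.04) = 0.234*h^5 - 3.59*h^4 - 2.7759*h^3 + 14.4702*h^2 + 22.0529*h + 1.8648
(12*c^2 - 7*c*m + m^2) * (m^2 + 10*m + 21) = 12*c^2*m^2 + 120*c^2*m + 252*c^2 - 7*c*m^3 - 70*c*m^2 - 147*c*m + m^4 + 10*m^3 + 21*m^2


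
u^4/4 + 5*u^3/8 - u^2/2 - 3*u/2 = u*(u/4 + 1/2)*(u - 3/2)*(u + 2)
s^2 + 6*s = s*(s + 6)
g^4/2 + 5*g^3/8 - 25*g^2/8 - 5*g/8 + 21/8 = (g/2 + 1/2)*(g - 7/4)*(g - 1)*(g + 3)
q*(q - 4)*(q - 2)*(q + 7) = q^4 + q^3 - 34*q^2 + 56*q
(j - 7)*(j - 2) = j^2 - 9*j + 14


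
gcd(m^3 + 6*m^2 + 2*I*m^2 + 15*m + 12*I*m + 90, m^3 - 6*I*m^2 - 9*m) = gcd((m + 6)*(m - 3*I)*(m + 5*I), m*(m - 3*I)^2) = m - 3*I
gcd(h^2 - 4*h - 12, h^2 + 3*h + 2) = h + 2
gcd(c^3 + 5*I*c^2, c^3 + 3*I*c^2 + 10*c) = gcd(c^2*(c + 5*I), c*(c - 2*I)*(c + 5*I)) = c^2 + 5*I*c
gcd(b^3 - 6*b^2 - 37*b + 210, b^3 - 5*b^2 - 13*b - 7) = b - 7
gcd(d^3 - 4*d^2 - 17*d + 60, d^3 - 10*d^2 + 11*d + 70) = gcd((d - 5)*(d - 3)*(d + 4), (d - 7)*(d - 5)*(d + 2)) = d - 5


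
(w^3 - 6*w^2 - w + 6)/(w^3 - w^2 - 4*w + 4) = (w^2 - 5*w - 6)/(w^2 - 4)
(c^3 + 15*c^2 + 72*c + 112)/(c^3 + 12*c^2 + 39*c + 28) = (c + 4)/(c + 1)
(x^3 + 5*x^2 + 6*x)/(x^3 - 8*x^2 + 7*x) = (x^2 + 5*x + 6)/(x^2 - 8*x + 7)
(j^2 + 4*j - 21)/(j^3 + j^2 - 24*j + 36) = (j + 7)/(j^2 + 4*j - 12)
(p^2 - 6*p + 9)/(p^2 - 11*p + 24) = (p - 3)/(p - 8)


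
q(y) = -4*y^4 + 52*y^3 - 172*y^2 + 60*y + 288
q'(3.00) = 0.00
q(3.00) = 0.00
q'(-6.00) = 11196.00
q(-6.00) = -22680.00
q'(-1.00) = 576.00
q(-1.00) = 0.00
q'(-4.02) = 5003.34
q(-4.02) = -7155.59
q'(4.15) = 175.54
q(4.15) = 104.89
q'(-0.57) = 309.73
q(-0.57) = 187.86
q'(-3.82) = 4542.38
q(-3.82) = -6201.48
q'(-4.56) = 6389.54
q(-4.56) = -10222.17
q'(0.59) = -91.94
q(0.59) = 273.72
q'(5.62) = 213.82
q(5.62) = 432.61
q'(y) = -16*y^3 + 156*y^2 - 344*y + 60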